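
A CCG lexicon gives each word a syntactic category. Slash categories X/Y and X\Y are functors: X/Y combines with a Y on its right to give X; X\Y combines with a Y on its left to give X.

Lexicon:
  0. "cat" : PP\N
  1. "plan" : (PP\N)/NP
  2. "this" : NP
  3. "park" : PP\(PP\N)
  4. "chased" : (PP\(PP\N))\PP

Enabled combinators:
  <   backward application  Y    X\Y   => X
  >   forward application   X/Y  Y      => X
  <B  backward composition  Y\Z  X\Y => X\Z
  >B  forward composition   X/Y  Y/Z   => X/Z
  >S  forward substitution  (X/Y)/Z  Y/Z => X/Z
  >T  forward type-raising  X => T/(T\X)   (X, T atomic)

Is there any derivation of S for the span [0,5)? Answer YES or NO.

NO

PP\N (PP\N)/NP NP PP\(PP\N) (PP\(PP\N))\PP
CKY chart[0,5] = {N/(N\PP), NP/(NP\PP), PP, PP/(PP\PP), S/(S\PP)}; S ∉ chart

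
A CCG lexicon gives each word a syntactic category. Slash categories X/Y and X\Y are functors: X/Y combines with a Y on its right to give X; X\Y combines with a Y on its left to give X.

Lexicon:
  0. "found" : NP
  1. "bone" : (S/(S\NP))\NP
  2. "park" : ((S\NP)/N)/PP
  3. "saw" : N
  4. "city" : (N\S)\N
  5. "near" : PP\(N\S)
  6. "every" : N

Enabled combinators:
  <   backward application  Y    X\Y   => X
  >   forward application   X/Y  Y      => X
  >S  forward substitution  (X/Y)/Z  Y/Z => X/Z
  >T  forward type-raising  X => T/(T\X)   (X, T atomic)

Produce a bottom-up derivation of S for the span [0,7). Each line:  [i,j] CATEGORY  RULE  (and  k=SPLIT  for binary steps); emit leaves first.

[0,1] NP  lex  "found"
[1,2] (S/(S\NP))\NP  lex  "bone"
[0,2] S/(S\NP)  <  k=1
[2,3] ((S\NP)/N)/PP  lex  "park"
[3,4] N  lex  "saw"
[4,5] (N\S)\N  lex  "city"
[3,5] N\S  <  k=4
[5,6] PP\(N\S)  lex  "near"
[3,6] PP  <  k=5
[2,6] (S\NP)/N  >  k=3
[6,7] N  lex  "every"
[2,7] S\NP  >  k=6
[0,7] S  >  k=2

[0,7] S   >
  [0,2] S/(S\NP)   <
    [0,1] "found" : NP
    [1,2] "bone" : (S/(S\NP))\NP
  [2,7] S\NP   >
    [2,6] (S\NP)/N   >
      [2,3] "park" : ((S\NP)/N)/PP
      [3,6] PP   <
        [3,5] N\S   <
          [3,4] "saw" : N
          [4,5] "city" : (N\S)\N
        [5,6] "near" : PP\(N\S)
    [6,7] "every" : N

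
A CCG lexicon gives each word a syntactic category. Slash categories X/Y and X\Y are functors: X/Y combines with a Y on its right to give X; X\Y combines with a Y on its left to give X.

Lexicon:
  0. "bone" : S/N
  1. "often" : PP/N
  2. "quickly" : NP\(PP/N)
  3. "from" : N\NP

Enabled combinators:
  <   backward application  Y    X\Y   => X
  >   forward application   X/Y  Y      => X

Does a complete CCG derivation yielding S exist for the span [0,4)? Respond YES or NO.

YES

[0,4] S   >
  [0,1] "bone" : S/N
  [1,4] N   <
    [1,3] NP   <
      [1,2] "often" : PP/N
      [2,3] "quickly" : NP\(PP/N)
    [3,4] "from" : N\NP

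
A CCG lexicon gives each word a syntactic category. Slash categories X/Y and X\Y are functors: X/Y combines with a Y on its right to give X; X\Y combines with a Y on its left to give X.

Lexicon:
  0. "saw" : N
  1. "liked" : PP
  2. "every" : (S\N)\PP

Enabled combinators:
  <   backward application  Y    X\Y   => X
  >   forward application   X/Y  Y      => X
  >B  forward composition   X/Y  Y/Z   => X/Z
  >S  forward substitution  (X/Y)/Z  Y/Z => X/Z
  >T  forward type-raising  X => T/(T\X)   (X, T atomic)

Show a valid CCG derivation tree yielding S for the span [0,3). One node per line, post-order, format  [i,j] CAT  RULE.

[0,3] S   <
  [0,1] "saw" : N
  [1,3] S\N   <
    [1,2] "liked" : PP
    [2,3] "every" : (S\N)\PP

[0,1] N  lex  "saw"
[1,2] PP  lex  "liked"
[2,3] (S\N)\PP  lex  "every"
[1,3] S\N  <  k=2
[0,3] S  <  k=1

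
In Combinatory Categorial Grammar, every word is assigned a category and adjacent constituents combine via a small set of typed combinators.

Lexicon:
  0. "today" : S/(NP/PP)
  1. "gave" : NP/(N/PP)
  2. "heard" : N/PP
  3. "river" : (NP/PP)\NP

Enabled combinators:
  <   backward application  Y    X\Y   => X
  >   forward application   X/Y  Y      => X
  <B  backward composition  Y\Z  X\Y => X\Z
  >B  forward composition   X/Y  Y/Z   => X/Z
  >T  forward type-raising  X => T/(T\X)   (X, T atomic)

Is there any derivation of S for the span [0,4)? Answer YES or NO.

YES

[0,4] S   >
  [0,1] "today" : S/(NP/PP)
  [1,4] NP/PP   <
    [1,3] NP   >
      [1,2] "gave" : NP/(N/PP)
      [2,3] "heard" : N/PP
    [3,4] "river" : (NP/PP)\NP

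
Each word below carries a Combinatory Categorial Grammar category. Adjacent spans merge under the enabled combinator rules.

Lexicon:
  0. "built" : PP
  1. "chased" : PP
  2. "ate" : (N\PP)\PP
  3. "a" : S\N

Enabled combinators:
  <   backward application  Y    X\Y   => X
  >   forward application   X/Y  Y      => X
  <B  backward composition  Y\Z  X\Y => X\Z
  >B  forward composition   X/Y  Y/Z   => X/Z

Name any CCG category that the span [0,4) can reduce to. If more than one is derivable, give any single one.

[0,4] S   <
  [0,3] N   <
    [0,1] "built" : PP
    [1,3] N\PP   <
      [1,2] "chased" : PP
      [2,3] "ate" : (N\PP)\PP
  [3,4] "a" : S\N

S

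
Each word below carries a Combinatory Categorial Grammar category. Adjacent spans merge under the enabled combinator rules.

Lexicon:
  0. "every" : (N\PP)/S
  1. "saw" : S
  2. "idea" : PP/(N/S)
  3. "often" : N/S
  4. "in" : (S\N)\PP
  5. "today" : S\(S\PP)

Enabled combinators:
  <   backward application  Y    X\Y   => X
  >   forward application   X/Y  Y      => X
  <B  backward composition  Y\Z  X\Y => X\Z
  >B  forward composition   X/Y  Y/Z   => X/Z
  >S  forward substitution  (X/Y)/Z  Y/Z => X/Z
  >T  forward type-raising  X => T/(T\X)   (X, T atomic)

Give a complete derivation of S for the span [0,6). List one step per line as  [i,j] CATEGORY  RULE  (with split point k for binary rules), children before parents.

[0,1] (N\PP)/S  lex  "every"
[1,2] S  lex  "saw"
[0,2] N\PP  >  k=1
[2,3] PP/(N/S)  lex  "idea"
[3,4] N/S  lex  "often"
[2,4] PP  >  k=3
[4,5] (S\N)\PP  lex  "in"
[2,5] S\N  <  k=4
[0,5] S\PP  <B  k=2
[5,6] S\(S\PP)  lex  "today"
[0,6] S  <  k=5

[0,6] S   <
  [0,5] S\PP   <B
    [0,2] N\PP   >
      [0,1] "every" : (N\PP)/S
      [1,2] "saw" : S
    [2,5] S\N   <
      [2,4] PP   >
        [2,3] "idea" : PP/(N/S)
        [3,4] "often" : N/S
      [4,5] "in" : (S\N)\PP
  [5,6] "today" : S\(S\PP)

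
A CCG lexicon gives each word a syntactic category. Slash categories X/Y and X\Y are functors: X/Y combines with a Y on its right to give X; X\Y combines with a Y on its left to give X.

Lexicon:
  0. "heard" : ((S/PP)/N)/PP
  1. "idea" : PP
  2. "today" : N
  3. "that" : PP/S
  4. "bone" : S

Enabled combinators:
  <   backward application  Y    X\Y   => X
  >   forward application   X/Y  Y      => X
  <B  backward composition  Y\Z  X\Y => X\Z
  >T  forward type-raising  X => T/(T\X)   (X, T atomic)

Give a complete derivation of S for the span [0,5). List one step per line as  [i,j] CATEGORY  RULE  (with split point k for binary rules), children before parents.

[0,1] ((S/PP)/N)/PP  lex  "heard"
[1,2] PP  lex  "idea"
[0,2] (S/PP)/N  >  k=1
[2,3] N  lex  "today"
[0,3] S/PP  >  k=2
[3,4] PP/S  lex  "that"
[4,5] S  lex  "bone"
[3,5] PP  >  k=4
[0,5] S  >  k=3

[0,5] S   >
  [0,3] S/PP   >
    [0,2] (S/PP)/N   >
      [0,1] "heard" : ((S/PP)/N)/PP
      [1,2] "idea" : PP
    [2,3] "today" : N
  [3,5] PP   >
    [3,4] "that" : PP/S
    [4,5] "bone" : S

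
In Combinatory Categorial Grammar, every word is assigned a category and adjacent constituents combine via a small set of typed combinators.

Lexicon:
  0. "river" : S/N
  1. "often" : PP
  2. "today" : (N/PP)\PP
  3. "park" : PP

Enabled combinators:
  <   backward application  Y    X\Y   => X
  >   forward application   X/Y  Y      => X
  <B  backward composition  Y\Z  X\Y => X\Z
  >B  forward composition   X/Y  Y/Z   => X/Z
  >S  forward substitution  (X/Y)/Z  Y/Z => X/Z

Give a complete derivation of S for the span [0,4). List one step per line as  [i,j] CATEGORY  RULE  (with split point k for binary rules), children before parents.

[0,1] S/N  lex  "river"
[1,2] PP  lex  "often"
[2,3] (N/PP)\PP  lex  "today"
[1,3] N/PP  <  k=2
[3,4] PP  lex  "park"
[1,4] N  >  k=3
[0,4] S  >  k=1

[0,4] S   >
  [0,1] "river" : S/N
  [1,4] N   >
    [1,3] N/PP   <
      [1,2] "often" : PP
      [2,3] "today" : (N/PP)\PP
    [3,4] "park" : PP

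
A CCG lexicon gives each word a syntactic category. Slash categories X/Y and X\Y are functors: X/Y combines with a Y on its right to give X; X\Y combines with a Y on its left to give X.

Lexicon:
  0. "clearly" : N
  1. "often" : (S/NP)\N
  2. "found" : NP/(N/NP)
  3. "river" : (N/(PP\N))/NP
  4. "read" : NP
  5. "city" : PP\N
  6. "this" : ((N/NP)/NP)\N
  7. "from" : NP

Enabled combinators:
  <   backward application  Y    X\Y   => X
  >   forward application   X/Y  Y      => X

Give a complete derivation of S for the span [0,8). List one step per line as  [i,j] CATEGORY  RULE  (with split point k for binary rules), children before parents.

[0,8] S   >
  [0,2] S/NP   <
    [0,1] "clearly" : N
    [1,2] "often" : (S/NP)\N
  [2,8] NP   >
    [2,3] "found" : NP/(N/NP)
    [3,8] N/NP   >
      [3,7] (N/NP)/NP   <
        [3,6] N   >
          [3,5] N/(PP\N)   >
            [3,4] "river" : (N/(PP\N))/NP
            [4,5] "read" : NP
          [5,6] "city" : PP\N
        [6,7] "this" : ((N/NP)/NP)\N
      [7,8] "from" : NP

[0,1] N  lex  "clearly"
[1,2] (S/NP)\N  lex  "often"
[0,2] S/NP  <  k=1
[2,3] NP/(N/NP)  lex  "found"
[3,4] (N/(PP\N))/NP  lex  "river"
[4,5] NP  lex  "read"
[3,5] N/(PP\N)  >  k=4
[5,6] PP\N  lex  "city"
[3,6] N  >  k=5
[6,7] ((N/NP)/NP)\N  lex  "this"
[3,7] (N/NP)/NP  <  k=6
[7,8] NP  lex  "from"
[3,8] N/NP  >  k=7
[2,8] NP  >  k=3
[0,8] S  >  k=2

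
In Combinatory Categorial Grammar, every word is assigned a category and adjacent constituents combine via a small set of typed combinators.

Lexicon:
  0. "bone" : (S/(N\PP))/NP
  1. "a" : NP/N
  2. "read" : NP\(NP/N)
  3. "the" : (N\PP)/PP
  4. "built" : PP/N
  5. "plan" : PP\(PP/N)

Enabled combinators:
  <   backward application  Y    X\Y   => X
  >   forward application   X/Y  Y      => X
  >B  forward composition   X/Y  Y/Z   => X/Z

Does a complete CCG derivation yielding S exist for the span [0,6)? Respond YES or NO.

YES

[0,6] S   >
  [0,4] S/PP   >B
    [0,3] S/(N\PP)   >
      [0,1] "bone" : (S/(N\PP))/NP
      [1,3] NP   <
        [1,2] "a" : NP/N
        [2,3] "read" : NP\(NP/N)
    [3,4] "the" : (N\PP)/PP
  [4,6] PP   <
    [4,5] "built" : PP/N
    [5,6] "plan" : PP\(PP/N)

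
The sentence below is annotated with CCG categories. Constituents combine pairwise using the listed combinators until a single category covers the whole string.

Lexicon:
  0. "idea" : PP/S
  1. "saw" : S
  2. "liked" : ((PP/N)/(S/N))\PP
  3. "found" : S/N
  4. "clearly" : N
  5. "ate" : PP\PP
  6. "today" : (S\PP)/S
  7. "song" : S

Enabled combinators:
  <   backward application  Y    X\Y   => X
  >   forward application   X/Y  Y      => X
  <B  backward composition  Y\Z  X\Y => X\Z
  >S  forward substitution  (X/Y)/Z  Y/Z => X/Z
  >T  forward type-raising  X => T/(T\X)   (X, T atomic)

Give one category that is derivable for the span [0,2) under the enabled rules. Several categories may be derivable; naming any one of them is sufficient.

PP

[0,8] S   <
  [0,5] PP   >
    [0,4] PP/N   >
      [0,3] (PP/N)/(S/N)   <
        [0,2] PP   >
          [0,1] "idea" : PP/S
          [1,2] "saw" : S
        [2,3] "liked" : ((PP/N)/(S/N))\PP
      [3,4] "found" : S/N
    [4,5] "clearly" : N
  [5,8] S\PP   <B
    [5,6] "ate" : PP\PP
    [6,8] S\PP   >
      [6,7] "today" : (S\PP)/S
      [7,8] "song" : S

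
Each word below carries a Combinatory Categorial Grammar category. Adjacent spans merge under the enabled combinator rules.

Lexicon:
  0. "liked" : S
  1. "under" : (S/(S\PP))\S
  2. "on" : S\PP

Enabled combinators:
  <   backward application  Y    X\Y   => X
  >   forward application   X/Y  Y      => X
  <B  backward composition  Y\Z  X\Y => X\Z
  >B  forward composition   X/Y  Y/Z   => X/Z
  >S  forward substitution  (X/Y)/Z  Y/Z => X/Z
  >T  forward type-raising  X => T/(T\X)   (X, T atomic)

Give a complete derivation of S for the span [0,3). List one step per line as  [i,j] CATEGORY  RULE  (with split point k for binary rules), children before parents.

[0,1] S  lex  "liked"
[1,2] (S/(S\PP))\S  lex  "under"
[0,2] S/(S\PP)  <  k=1
[2,3] S\PP  lex  "on"
[0,3] S  >  k=2

[0,3] S   >
  [0,2] S/(S\PP)   <
    [0,1] "liked" : S
    [1,2] "under" : (S/(S\PP))\S
  [2,3] "on" : S\PP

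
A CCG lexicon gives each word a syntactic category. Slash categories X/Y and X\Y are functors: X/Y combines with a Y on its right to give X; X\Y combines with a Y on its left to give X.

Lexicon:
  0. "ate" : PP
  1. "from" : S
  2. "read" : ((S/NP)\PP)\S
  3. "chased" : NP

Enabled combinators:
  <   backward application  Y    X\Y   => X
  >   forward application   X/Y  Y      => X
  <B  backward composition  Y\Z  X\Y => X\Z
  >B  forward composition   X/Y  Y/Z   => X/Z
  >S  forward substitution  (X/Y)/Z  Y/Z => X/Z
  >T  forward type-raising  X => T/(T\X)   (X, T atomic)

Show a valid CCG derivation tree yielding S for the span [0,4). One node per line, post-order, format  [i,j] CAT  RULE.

[0,4] S   >
  [0,3] S/NP   <
    [0,1] "ate" : PP
    [1,3] (S/NP)\PP   <
      [1,2] "from" : S
      [2,3] "read" : ((S/NP)\PP)\S
  [3,4] "chased" : NP

[0,1] PP  lex  "ate"
[1,2] S  lex  "from"
[2,3] ((S/NP)\PP)\S  lex  "read"
[1,3] (S/NP)\PP  <  k=2
[0,3] S/NP  <  k=1
[3,4] NP  lex  "chased"
[0,4] S  >  k=3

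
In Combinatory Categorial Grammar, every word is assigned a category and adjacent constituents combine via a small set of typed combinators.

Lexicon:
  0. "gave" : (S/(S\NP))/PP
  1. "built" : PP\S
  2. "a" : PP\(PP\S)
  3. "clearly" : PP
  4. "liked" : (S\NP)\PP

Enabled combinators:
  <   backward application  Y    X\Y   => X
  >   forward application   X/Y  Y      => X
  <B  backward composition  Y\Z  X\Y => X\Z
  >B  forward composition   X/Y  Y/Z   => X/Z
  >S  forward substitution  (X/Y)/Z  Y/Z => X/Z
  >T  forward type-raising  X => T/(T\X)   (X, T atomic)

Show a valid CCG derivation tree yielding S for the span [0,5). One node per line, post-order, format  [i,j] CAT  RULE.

[0,1] (S/(S\NP))/PP  lex  "gave"
[1,2] PP\S  lex  "built"
[2,3] PP\(PP\S)  lex  "a"
[1,3] PP  <  k=2
[0,3] S/(S\NP)  >  k=1
[3,4] PP  lex  "clearly"
[4,5] (S\NP)\PP  lex  "liked"
[3,5] S\NP  <  k=4
[0,5] S  >  k=3

[0,5] S   >
  [0,3] S/(S\NP)   >
    [0,1] "gave" : (S/(S\NP))/PP
    [1,3] PP   <
      [1,2] "built" : PP\S
      [2,3] "a" : PP\(PP\S)
  [3,5] S\NP   <
    [3,4] "clearly" : PP
    [4,5] "liked" : (S\NP)\PP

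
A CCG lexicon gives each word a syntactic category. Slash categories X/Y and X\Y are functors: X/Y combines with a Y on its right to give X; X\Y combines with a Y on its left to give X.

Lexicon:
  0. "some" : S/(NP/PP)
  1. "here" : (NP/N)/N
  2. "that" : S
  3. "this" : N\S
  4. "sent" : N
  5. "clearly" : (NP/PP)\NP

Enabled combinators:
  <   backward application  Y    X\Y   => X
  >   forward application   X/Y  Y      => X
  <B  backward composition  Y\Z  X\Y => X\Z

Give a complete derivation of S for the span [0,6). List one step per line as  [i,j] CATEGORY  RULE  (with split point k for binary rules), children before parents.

[0,6] S   >
  [0,1] "some" : S/(NP/PP)
  [1,6] NP/PP   <
    [1,5] NP   >
      [1,4] NP/N   >
        [1,2] "here" : (NP/N)/N
        [2,4] N   <
          [2,3] "that" : S
          [3,4] "this" : N\S
      [4,5] "sent" : N
    [5,6] "clearly" : (NP/PP)\NP

[0,1] S/(NP/PP)  lex  "some"
[1,2] (NP/N)/N  lex  "here"
[2,3] S  lex  "that"
[3,4] N\S  lex  "this"
[2,4] N  <  k=3
[1,4] NP/N  >  k=2
[4,5] N  lex  "sent"
[1,5] NP  >  k=4
[5,6] (NP/PP)\NP  lex  "clearly"
[1,6] NP/PP  <  k=5
[0,6] S  >  k=1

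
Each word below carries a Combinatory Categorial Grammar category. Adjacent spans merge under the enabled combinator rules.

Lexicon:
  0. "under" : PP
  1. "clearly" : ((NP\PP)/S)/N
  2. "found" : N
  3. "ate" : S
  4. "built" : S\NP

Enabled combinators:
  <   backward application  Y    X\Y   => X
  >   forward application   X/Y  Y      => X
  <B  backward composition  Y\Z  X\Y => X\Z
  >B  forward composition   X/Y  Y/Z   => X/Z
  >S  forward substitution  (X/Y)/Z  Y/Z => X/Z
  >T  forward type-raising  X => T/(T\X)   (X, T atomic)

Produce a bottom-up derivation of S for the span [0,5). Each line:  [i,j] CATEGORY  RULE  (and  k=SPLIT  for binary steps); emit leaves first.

[0,1] PP  lex  "under"
[1,2] ((NP\PP)/S)/N  lex  "clearly"
[2,3] N  lex  "found"
[1,3] (NP\PP)/S  >  k=2
[3,4] S  lex  "ate"
[1,4] NP\PP  >  k=3
[4,5] S\NP  lex  "built"
[1,5] S\PP  <B  k=4
[0,5] S  <  k=1

[0,5] S   <
  [0,1] "under" : PP
  [1,5] S\PP   <B
    [1,4] NP\PP   >
      [1,3] (NP\PP)/S   >
        [1,2] "clearly" : ((NP\PP)/S)/N
        [2,3] "found" : N
      [3,4] "ate" : S
    [4,5] "built" : S\NP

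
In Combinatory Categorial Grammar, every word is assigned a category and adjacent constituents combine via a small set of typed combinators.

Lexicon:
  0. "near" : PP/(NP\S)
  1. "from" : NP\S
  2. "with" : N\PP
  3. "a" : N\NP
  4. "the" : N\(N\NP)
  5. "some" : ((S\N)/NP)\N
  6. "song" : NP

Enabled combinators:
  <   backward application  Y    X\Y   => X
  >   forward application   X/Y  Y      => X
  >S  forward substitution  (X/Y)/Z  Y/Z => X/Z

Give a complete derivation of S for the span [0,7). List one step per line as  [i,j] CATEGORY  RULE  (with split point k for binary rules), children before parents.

[0,7] S   <
  [0,3] N   <
    [0,2] PP   >
      [0,1] "near" : PP/(NP\S)
      [1,2] "from" : NP\S
    [2,3] "with" : N\PP
  [3,7] S\N   >
    [3,6] (S\N)/NP   <
      [3,5] N   <
        [3,4] "a" : N\NP
        [4,5] "the" : N\(N\NP)
      [5,6] "some" : ((S\N)/NP)\N
    [6,7] "song" : NP

[0,1] PP/(NP\S)  lex  "near"
[1,2] NP\S  lex  "from"
[0,2] PP  >  k=1
[2,3] N\PP  lex  "with"
[0,3] N  <  k=2
[3,4] N\NP  lex  "a"
[4,5] N\(N\NP)  lex  "the"
[3,5] N  <  k=4
[5,6] ((S\N)/NP)\N  lex  "some"
[3,6] (S\N)/NP  <  k=5
[6,7] NP  lex  "song"
[3,7] S\N  >  k=6
[0,7] S  <  k=3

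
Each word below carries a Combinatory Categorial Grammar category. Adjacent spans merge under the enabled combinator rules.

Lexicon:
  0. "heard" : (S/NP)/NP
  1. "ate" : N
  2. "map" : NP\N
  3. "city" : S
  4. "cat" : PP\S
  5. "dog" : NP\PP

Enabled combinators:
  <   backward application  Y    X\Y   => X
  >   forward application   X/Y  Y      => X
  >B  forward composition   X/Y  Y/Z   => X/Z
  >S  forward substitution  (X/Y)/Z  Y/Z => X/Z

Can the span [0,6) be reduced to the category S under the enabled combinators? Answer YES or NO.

[0,6] S   >
  [0,3] S/NP   >
    [0,1] "heard" : (S/NP)/NP
    [1,3] NP   <
      [1,2] "ate" : N
      [2,3] "map" : NP\N
  [3,6] NP   <
    [3,5] PP   <
      [3,4] "city" : S
      [4,5] "cat" : PP\S
    [5,6] "dog" : NP\PP

YES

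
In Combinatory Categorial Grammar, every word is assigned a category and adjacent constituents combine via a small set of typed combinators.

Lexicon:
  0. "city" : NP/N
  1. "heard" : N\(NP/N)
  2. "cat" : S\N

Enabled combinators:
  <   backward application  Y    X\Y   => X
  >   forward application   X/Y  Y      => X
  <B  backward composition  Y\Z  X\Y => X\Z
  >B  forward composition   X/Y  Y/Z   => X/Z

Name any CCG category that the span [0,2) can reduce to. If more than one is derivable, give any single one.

N

[0,3] S   <
  [0,2] N   <
    [0,1] "city" : NP/N
    [1,2] "heard" : N\(NP/N)
  [2,3] "cat" : S\N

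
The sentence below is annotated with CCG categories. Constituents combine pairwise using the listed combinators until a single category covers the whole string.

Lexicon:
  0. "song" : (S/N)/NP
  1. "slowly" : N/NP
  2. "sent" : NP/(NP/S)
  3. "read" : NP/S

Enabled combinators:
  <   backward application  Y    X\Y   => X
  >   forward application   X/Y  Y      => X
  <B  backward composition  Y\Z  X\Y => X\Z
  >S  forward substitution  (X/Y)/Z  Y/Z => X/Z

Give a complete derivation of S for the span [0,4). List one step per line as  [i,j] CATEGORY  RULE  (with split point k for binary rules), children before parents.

[0,4] S   >
  [0,2] S/NP   >S
    [0,1] "song" : (S/N)/NP
    [1,2] "slowly" : N/NP
  [2,4] NP   >
    [2,3] "sent" : NP/(NP/S)
    [3,4] "read" : NP/S

[0,1] (S/N)/NP  lex  "song"
[1,2] N/NP  lex  "slowly"
[0,2] S/NP  >S  k=1
[2,3] NP/(NP/S)  lex  "sent"
[3,4] NP/S  lex  "read"
[2,4] NP  >  k=3
[0,4] S  >  k=2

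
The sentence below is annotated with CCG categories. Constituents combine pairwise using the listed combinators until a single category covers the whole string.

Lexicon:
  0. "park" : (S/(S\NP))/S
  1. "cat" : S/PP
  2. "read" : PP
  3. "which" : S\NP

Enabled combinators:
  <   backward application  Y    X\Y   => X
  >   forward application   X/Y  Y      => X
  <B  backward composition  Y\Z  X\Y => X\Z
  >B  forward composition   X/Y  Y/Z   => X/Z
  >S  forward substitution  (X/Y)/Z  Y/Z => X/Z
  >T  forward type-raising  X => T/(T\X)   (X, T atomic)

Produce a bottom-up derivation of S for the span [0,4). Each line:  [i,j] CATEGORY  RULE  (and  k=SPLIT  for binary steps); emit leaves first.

[0,4] S   >
  [0,3] S/(S\NP)   >
    [0,1] "park" : (S/(S\NP))/S
    [1,3] S   >
      [1,2] "cat" : S/PP
      [2,3] "read" : PP
  [3,4] "which" : S\NP

[0,1] (S/(S\NP))/S  lex  "park"
[1,2] S/PP  lex  "cat"
[2,3] PP  lex  "read"
[1,3] S  >  k=2
[0,3] S/(S\NP)  >  k=1
[3,4] S\NP  lex  "which"
[0,4] S  >  k=3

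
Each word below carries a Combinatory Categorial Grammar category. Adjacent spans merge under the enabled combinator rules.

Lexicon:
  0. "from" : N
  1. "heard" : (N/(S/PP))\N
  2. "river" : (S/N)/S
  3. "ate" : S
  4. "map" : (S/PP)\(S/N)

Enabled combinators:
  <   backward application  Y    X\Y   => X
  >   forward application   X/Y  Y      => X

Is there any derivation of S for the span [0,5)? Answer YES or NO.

N (N/(S/PP))\N (S/N)/S S (S/PP)\(S/N)
CKY chart[0,5] = {N}; S ∉ chart

NO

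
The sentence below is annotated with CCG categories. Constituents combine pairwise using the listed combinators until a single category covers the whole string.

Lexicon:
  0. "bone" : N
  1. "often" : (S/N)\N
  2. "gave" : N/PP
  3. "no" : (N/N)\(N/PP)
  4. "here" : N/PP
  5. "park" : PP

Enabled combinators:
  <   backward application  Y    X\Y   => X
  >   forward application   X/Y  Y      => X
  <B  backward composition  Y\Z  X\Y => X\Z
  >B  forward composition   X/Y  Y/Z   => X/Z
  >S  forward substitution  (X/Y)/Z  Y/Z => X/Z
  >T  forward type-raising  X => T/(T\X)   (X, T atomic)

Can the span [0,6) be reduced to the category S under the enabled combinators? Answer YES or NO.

[0,6] S   >
  [0,4] S/N   >B
    [0,2] S/N   <
      [0,1] "bone" : N
      [1,2] "often" : (S/N)\N
    [2,4] N/N   <
      [2,3] "gave" : N/PP
      [3,4] "no" : (N/N)\(N/PP)
  [4,6] N   >
    [4,5] "here" : N/PP
    [5,6] "park" : PP

YES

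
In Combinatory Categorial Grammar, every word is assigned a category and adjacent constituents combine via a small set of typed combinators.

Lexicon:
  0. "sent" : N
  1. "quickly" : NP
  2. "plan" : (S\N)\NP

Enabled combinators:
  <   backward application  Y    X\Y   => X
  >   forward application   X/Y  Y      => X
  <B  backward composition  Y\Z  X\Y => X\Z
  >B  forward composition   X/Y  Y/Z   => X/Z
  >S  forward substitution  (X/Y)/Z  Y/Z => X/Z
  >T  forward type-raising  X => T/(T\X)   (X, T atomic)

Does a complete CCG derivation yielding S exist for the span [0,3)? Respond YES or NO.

YES

[0,3] S   >
  [0,1] S/(S\N)   >T
    [0,1] "sent" : N
  [1,3] S\N   <
    [1,2] "quickly" : NP
    [2,3] "plan" : (S\N)\NP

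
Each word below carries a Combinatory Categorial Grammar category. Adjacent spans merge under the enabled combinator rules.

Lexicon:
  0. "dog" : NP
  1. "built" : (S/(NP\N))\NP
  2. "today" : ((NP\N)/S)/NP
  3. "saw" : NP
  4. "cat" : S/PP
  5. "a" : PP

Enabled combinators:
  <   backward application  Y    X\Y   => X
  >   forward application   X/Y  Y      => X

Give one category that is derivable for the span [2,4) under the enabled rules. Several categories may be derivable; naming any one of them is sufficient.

(NP\N)/S

[0,6] S   >
  [0,2] S/(NP\N)   <
    [0,1] "dog" : NP
    [1,2] "built" : (S/(NP\N))\NP
  [2,6] NP\N   >
    [2,4] (NP\N)/S   >
      [2,3] "today" : ((NP\N)/S)/NP
      [3,4] "saw" : NP
    [4,6] S   >
      [4,5] "cat" : S/PP
      [5,6] "a" : PP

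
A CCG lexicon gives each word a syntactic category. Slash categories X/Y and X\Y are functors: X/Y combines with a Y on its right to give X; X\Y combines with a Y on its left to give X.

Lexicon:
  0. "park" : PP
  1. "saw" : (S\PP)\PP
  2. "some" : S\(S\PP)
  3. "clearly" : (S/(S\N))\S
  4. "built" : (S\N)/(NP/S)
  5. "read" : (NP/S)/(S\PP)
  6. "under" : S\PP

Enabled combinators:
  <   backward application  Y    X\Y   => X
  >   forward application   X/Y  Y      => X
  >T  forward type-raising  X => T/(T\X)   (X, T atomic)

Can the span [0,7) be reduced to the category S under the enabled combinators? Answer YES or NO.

[0,7] S   >
  [0,4] S/(S\N)   <
    [0,3] S   <
      [0,2] S\PP   <
        [0,1] "park" : PP
        [1,2] "saw" : (S\PP)\PP
      [2,3] "some" : S\(S\PP)
    [3,4] "clearly" : (S/(S\N))\S
  [4,7] S\N   >
    [4,5] "built" : (S\N)/(NP/S)
    [5,7] NP/S   >
      [5,6] "read" : (NP/S)/(S\PP)
      [6,7] "under" : S\PP

YES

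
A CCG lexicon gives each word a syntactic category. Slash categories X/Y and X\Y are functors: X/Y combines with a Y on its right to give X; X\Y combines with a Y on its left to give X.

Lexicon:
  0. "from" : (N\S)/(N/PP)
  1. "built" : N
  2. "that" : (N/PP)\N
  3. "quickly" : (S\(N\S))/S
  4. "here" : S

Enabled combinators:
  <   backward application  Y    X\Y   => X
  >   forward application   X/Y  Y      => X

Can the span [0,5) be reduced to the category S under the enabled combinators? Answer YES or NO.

YES

[0,5] S   <
  [0,3] N\S   >
    [0,1] "from" : (N\S)/(N/PP)
    [1,3] N/PP   <
      [1,2] "built" : N
      [2,3] "that" : (N/PP)\N
  [3,5] S\(N\S)   >
    [3,4] "quickly" : (S\(N\S))/S
    [4,5] "here" : S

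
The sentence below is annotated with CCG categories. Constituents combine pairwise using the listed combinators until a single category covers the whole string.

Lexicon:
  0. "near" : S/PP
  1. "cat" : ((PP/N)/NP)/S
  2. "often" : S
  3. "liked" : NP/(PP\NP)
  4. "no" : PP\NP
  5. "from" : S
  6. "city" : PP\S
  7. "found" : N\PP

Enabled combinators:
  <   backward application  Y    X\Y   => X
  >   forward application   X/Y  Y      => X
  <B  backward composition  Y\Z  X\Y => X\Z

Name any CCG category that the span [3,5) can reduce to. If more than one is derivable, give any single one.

NP

[0,8] S   >
  [0,1] "near" : S/PP
  [1,8] PP   >
    [1,5] PP/N   >
      [1,3] (PP/N)/NP   >
        [1,2] "cat" : ((PP/N)/NP)/S
        [2,3] "often" : S
      [3,5] NP   >
        [3,4] "liked" : NP/(PP\NP)
        [4,5] "no" : PP\NP
    [5,8] N   <
      [5,6] "from" : S
      [6,8] N\S   <B
        [6,7] "city" : PP\S
        [7,8] "found" : N\PP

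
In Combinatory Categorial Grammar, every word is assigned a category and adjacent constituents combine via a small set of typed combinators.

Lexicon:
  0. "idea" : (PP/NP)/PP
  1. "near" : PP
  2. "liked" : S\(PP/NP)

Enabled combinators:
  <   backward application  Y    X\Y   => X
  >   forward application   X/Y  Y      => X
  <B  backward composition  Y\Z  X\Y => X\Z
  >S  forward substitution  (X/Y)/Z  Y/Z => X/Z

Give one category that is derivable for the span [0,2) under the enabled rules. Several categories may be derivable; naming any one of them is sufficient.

[0,3] S   <
  [0,2] PP/NP   >
    [0,1] "idea" : (PP/NP)/PP
    [1,2] "near" : PP
  [2,3] "liked" : S\(PP/NP)

PP/NP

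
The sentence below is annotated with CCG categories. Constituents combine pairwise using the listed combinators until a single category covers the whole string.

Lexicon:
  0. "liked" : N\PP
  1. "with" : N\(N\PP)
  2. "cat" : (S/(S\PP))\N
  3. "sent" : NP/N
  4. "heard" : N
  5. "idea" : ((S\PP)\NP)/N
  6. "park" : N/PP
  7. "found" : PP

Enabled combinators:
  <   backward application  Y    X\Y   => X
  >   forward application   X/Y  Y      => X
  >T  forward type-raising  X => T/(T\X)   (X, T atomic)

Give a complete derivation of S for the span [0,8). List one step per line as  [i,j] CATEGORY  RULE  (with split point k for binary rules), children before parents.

[0,1] N\PP  lex  "liked"
[1,2] N\(N\PP)  lex  "with"
[0,2] N  <  k=1
[2,3] (S/(S\PP))\N  lex  "cat"
[0,3] S/(S\PP)  <  k=2
[3,4] NP/N  lex  "sent"
[4,5] N  lex  "heard"
[3,5] NP  >  k=4
[5,6] ((S\PP)\NP)/N  lex  "idea"
[6,7] N/PP  lex  "park"
[7,8] PP  lex  "found"
[6,8] N  >  k=7
[5,8] (S\PP)\NP  >  k=6
[3,8] S\PP  <  k=5
[0,8] S  >  k=3

[0,8] S   >
  [0,3] S/(S\PP)   <
    [0,2] N   <
      [0,1] "liked" : N\PP
      [1,2] "with" : N\(N\PP)
    [2,3] "cat" : (S/(S\PP))\N
  [3,8] S\PP   <
    [3,5] NP   >
      [3,4] "sent" : NP/N
      [4,5] "heard" : N
    [5,8] (S\PP)\NP   >
      [5,6] "idea" : ((S\PP)\NP)/N
      [6,8] N   >
        [6,7] "park" : N/PP
        [7,8] "found" : PP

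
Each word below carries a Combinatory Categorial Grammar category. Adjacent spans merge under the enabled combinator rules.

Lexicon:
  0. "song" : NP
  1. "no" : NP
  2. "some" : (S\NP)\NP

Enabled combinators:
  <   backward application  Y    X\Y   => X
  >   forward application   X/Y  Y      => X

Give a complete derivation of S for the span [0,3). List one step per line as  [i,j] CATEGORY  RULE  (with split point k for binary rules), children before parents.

[0,3] S   <
  [0,1] "song" : NP
  [1,3] S\NP   <
    [1,2] "no" : NP
    [2,3] "some" : (S\NP)\NP

[0,1] NP  lex  "song"
[1,2] NP  lex  "no"
[2,3] (S\NP)\NP  lex  "some"
[1,3] S\NP  <  k=2
[0,3] S  <  k=1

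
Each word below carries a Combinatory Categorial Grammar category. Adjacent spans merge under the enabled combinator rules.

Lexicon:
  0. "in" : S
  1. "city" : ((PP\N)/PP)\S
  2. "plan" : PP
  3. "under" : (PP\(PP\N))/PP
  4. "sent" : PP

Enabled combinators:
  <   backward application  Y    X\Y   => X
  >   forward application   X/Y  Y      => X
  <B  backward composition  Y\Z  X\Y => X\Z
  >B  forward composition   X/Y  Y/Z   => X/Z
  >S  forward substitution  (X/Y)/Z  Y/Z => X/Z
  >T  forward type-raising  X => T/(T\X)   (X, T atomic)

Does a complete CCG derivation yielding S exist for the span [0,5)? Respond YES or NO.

S ((PP\N)/PP)\S PP (PP\(PP\N))/PP PP
CKY chart[0,5] = {N/(N\PP), NP/(NP\PP), PP, PP/(PP\PP), S/(S\PP)}; S ∉ chart

NO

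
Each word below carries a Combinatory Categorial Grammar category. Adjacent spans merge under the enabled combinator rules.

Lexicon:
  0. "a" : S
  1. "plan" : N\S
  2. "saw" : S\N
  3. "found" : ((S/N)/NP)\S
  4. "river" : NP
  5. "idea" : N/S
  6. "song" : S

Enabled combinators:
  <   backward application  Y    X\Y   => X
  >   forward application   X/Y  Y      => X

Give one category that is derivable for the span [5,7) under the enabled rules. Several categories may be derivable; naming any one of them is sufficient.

[0,7] S   >
  [0,5] S/N   >
    [0,4] (S/N)/NP   <
      [0,3] S   <
        [0,2] N   <
          [0,1] "a" : S
          [1,2] "plan" : N\S
        [2,3] "saw" : S\N
      [3,4] "found" : ((S/N)/NP)\S
    [4,5] "river" : NP
  [5,7] N   >
    [5,6] "idea" : N/S
    [6,7] "song" : S

N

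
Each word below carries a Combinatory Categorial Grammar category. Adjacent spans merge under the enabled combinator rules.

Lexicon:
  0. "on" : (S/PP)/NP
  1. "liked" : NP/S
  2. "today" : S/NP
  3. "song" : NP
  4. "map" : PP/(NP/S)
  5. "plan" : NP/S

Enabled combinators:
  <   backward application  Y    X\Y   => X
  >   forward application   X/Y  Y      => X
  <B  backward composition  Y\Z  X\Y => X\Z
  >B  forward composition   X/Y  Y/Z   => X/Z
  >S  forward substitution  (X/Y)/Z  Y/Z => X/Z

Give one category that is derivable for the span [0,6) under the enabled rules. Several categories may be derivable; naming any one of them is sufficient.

S

[0,6] S   >
  [0,4] S/PP   >
    [0,1] "on" : (S/PP)/NP
    [1,4] NP   >
      [1,2] "liked" : NP/S
      [2,4] S   >
        [2,3] "today" : S/NP
        [3,4] "song" : NP
  [4,6] PP   >
    [4,5] "map" : PP/(NP/S)
    [5,6] "plan" : NP/S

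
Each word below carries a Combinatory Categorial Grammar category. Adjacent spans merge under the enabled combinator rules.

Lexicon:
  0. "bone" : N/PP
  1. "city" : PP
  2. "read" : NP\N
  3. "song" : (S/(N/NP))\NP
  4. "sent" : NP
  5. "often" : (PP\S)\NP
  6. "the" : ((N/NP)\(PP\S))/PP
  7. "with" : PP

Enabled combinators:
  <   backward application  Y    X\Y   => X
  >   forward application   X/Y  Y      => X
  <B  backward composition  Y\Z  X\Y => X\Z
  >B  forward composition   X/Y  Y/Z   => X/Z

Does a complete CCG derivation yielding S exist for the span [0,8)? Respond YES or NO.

YES

[0,8] S   >
  [0,4] S/(N/NP)   <
    [0,3] NP   <
      [0,2] N   >
        [0,1] "bone" : N/PP
        [1,2] "city" : PP
      [2,3] "read" : NP\N
    [3,4] "song" : (S/(N/NP))\NP
  [4,8] N/NP   <
    [4,6] PP\S   <
      [4,5] "sent" : NP
      [5,6] "often" : (PP\S)\NP
    [6,8] (N/NP)\(PP\S)   >
      [6,7] "the" : ((N/NP)\(PP\S))/PP
      [7,8] "with" : PP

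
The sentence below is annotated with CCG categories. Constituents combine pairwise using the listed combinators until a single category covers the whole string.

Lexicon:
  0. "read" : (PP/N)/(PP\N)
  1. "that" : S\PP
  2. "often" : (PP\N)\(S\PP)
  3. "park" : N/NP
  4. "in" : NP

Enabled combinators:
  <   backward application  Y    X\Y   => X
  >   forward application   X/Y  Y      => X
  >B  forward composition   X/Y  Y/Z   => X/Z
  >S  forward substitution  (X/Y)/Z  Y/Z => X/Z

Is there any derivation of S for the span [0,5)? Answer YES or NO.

NO

(PP/N)/(PP\N) S\PP (PP\N)\(S\PP) N/NP NP
CKY chart[0,5] = {PP}; S ∉ chart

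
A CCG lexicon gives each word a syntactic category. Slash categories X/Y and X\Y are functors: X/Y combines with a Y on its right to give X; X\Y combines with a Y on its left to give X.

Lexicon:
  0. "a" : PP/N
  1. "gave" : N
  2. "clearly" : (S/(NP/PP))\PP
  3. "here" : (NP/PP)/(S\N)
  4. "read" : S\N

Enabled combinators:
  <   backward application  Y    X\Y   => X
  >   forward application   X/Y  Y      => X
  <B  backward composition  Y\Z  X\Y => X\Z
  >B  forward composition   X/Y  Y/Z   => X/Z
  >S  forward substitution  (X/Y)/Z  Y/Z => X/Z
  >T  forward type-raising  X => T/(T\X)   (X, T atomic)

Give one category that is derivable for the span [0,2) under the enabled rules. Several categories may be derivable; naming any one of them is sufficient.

PP

[0,5] S   >
  [0,3] S/(NP/PP)   <
    [0,2] PP   >
      [0,1] "a" : PP/N
      [1,2] "gave" : N
    [2,3] "clearly" : (S/(NP/PP))\PP
  [3,5] NP/PP   >
    [3,4] "here" : (NP/PP)/(S\N)
    [4,5] "read" : S\N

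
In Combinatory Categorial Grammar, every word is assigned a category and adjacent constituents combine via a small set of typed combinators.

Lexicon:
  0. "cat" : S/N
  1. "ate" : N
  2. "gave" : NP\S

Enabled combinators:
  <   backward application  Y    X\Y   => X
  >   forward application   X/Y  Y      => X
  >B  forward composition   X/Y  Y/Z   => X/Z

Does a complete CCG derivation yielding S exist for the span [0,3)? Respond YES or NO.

S/N N NP\S
CKY chart[0,3] = {NP}; S ∉ chart

NO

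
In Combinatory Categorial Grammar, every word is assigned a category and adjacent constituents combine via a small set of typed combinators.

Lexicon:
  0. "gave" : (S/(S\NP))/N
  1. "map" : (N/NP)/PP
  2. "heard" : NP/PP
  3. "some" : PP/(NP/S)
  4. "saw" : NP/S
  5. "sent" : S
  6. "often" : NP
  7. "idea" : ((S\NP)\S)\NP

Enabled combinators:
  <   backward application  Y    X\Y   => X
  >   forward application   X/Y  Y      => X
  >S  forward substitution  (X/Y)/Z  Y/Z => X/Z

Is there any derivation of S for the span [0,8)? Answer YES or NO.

[0,8] S   >
  [0,5] S/(S\NP)   >
    [0,1] "gave" : (S/(S\NP))/N
    [1,5] N   >
      [1,3] N/PP   >S
        [1,2] "map" : (N/NP)/PP
        [2,3] "heard" : NP/PP
      [3,5] PP   >
        [3,4] "some" : PP/(NP/S)
        [4,5] "saw" : NP/S
  [5,8] S\NP   <
    [5,6] "sent" : S
    [6,8] (S\NP)\S   <
      [6,7] "often" : NP
      [7,8] "idea" : ((S\NP)\S)\NP

YES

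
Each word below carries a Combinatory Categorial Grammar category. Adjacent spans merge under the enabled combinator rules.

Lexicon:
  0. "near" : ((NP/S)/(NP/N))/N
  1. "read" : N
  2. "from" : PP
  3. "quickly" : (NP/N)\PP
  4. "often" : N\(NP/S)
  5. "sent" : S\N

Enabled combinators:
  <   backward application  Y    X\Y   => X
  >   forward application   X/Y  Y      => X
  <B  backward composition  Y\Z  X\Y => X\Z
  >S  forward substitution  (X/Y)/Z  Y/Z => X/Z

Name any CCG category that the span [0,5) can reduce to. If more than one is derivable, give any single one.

[0,6] S   <
  [0,5] N   <
    [0,4] NP/S   >
      [0,2] (NP/S)/(NP/N)   >
        [0,1] "near" : ((NP/S)/(NP/N))/N
        [1,2] "read" : N
      [2,4] NP/N   <
        [2,3] "from" : PP
        [3,4] "quickly" : (NP/N)\PP
    [4,5] "often" : N\(NP/S)
  [5,6] "sent" : S\N

N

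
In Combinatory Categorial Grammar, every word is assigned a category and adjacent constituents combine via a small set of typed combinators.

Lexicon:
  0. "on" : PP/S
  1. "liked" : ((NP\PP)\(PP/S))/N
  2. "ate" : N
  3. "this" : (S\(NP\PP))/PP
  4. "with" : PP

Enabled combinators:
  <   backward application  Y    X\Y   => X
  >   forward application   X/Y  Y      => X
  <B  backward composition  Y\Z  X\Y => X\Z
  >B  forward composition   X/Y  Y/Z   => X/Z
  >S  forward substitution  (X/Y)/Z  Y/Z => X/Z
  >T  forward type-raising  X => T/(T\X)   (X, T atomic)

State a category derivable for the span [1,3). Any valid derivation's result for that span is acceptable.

[0,5] S   <
  [0,3] NP\PP   <
    [0,1] "on" : PP/S
    [1,3] (NP\PP)\(PP/S)   >
      [1,2] "liked" : ((NP\PP)\(PP/S))/N
      [2,3] "ate" : N
  [3,5] S\(NP\PP)   >
    [3,4] "this" : (S\(NP\PP))/PP
    [4,5] "with" : PP

(NP\PP)\(PP/S)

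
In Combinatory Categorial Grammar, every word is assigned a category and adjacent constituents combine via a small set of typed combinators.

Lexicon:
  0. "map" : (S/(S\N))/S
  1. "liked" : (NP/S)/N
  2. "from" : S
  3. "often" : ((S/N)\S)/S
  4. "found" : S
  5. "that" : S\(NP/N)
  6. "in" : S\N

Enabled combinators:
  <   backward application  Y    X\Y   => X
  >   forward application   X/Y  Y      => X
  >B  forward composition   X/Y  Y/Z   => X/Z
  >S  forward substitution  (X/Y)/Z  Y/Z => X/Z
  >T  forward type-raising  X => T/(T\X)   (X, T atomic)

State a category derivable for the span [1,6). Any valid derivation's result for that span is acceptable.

[0,7] S   >
  [0,6] S/(S\N)   >
    [0,1] "map" : (S/(S\N))/S
    [1,6] S   <
      [1,5] NP/N   >S
        [1,2] "liked" : (NP/S)/N
        [2,5] S/N   <
          [2,3] "from" : S
          [3,5] (S/N)\S   >
            [3,4] "often" : ((S/N)\S)/S
            [4,5] "found" : S
      [5,6] "that" : S\(NP/N)
  [6,7] "in" : S\N

S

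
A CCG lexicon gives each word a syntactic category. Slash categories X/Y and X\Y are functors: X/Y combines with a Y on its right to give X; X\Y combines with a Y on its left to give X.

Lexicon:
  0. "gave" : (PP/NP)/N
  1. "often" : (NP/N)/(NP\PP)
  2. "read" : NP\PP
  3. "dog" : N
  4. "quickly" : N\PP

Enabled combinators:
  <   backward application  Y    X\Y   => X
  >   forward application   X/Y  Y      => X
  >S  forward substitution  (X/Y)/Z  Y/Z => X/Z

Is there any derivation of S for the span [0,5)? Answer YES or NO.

(PP/NP)/N (NP/N)/(NP\PP) NP\PP N N\PP
CKY chart[0,5] = {N}; S ∉ chart

NO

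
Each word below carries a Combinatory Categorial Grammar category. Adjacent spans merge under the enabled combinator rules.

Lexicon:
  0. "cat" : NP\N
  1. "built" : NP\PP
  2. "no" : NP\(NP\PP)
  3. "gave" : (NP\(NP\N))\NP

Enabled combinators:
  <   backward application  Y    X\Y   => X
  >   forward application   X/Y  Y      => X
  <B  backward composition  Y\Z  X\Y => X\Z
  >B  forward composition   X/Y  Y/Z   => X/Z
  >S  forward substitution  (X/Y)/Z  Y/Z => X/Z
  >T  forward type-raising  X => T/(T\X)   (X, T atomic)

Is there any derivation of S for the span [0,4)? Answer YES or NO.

NP\N NP\PP NP\(NP\PP) (NP\(NP\N))\NP
CKY chart[0,4] = {N/(N\NP), NP, NP/(NP\NP), PP/(PP\NP), S/(S\NP)}; S ∉ chart

NO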